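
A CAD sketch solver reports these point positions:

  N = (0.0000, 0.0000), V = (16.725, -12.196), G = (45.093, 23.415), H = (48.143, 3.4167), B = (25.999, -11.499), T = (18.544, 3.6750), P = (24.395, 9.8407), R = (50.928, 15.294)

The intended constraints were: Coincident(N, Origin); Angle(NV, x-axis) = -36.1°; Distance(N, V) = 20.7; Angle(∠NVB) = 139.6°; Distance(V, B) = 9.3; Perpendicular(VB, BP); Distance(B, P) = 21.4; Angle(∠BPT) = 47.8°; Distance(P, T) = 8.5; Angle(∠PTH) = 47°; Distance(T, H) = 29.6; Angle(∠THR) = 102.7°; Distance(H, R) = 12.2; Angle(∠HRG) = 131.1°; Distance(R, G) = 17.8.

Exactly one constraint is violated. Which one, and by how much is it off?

Distance(R, G) = 17.8 — off by 7.80.

N = (0.00, 0.00) ✓; NV at -36.10° ✓; |NV| = 20.70 ✓; ∠NVB = 139.6° ✓; |VB| = 9.300 ✓; ∠(VB, BP) = 90.00° ✓; |BP| = 21.40 ✓; ∠BPT = 47.80° ✓; |PT| = 8.500 ✓; ∠PTH = 47.00° ✓; |TH| = 29.60 ✓; ∠THR = 102.7° ✓; |HR| = 12.20 ✓; ∠HRG = 131.1° ✓; |RG| = 10.00 ✗.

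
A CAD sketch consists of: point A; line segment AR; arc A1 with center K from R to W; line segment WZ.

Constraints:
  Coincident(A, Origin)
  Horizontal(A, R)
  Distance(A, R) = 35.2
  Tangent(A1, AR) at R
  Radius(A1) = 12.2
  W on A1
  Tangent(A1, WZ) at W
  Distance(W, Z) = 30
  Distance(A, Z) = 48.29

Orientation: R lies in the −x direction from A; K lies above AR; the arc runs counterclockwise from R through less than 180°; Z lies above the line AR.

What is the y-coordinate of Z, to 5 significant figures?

42.311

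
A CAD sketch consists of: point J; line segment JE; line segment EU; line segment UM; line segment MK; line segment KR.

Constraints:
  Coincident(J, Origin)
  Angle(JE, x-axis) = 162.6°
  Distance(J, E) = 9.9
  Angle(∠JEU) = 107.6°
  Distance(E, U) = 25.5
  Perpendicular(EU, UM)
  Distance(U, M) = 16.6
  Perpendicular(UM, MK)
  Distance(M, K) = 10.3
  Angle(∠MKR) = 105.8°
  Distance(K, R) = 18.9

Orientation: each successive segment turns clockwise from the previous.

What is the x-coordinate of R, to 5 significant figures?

-11.068

J is at the origin; JE runs at 162.6° with length 9.9, so E = (-9.4470, 2.9605). ∠JEU = 107.6° gives EU at 90.200° from the x-axis; with |EU| = 25.5, U = (-9.5360, 28.460). The perpendicularity gives UM at right angles to EU, so UM runs at 0.20000°; with |UM| = 16.6, M = (7.0639, 28.518). The perpendicularity gives MK at right angles to UM, so MK runs at -89.800°; with |MK| = 10.3, K = (7.0999, 18.218). ∠MKR = 105.8° gives KR at -164.00° from the x-axis; with |KR| = 18.9, R = (-11.068, 13.009). So R.x = -11.068.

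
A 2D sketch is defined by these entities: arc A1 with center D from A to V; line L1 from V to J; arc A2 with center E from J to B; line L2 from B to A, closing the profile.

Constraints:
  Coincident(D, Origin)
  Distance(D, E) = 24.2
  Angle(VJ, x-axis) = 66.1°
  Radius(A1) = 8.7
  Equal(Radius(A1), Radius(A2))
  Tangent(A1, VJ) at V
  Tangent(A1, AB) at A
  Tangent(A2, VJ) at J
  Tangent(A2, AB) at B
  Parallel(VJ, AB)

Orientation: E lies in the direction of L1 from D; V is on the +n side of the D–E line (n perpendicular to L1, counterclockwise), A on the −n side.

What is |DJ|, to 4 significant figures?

25.72

The slot axis is L1's direction at 66.1°, so u = (cos 66.1°, sin 66.1°) = (0.4051, 0.9143) and n = (−sin 66.1°, cos 66.1°) = (-0.9143, 0.4051). D is at the origin and E lies 24.2 along u from D, so E = 24.2·u = (9.804, 22.12). Tangency of A1 to both parallel lines with radius 8.7 puts V and A at D ± 8.7·n: V = (-7.954, 3.525), A = (7.954, -3.525). Equal radii place J and B the same way about E: J = E + 8.7·n = (1.850, 25.65), B = E − 8.7·n = (17.76, 18.60). Then |DJ| = |J − D| = 25.72.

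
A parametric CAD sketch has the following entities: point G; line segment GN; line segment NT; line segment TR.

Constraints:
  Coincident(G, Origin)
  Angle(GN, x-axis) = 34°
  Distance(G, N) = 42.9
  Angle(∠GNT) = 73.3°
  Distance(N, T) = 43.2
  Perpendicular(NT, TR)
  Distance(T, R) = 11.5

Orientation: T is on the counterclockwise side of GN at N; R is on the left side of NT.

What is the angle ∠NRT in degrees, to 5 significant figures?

75.093°

G is at the origin; GN runs at 34.0° with length 42.9, so N = 42.9·(cos 34.0°, sin 34.0°) = (35.566, 23.989). ∠GNT = 73.3°, so NT runs at 34.0° + (180° − 73.3°) = 140.70° from the x-axis; with |NT| = 43.2, T = N + 43.2·(cos 140.70°, sin 140.70°) = (2.1358, 51.351). NT is perpendicular to TR; with |TR| = 11.5 on the left of NT, R = T + 11.5·(-0.63338, -0.77384) = (-5.1481, 42.452). Then cos ∠NRT = RN·RT / (|RN||RT|), giving 75.093°.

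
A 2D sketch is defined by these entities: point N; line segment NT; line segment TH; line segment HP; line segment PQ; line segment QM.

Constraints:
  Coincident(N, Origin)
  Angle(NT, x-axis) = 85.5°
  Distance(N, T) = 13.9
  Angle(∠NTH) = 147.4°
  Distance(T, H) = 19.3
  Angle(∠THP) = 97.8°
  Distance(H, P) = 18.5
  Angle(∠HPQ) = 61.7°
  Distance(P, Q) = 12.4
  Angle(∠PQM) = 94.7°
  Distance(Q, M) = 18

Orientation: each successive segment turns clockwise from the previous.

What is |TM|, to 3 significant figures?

15.5

N is at the origin; NT runs at 85.5° with length 13.9, so T = (1.09, 13.9). ∠NTH = 147.4° gives TH at 52.9° from the x-axis; with |TH| = 19.3, H = (12.7, 29.3). ∠THP = 97.8° gives HP at -29.3° from the x-axis; with |HP| = 18.5, P = (28.9, 20.2). ∠HPQ = 61.7° gives PQ at -148° from the x-axis; with |PQ| = 12.4, Q = (18.4, 13.6). ∠PQM = 94.7° gives QM at 127° from the x-axis; with |QM| = 18.0, M = (7.54, 27.9). Then |TM| = |M − T| = 15.5.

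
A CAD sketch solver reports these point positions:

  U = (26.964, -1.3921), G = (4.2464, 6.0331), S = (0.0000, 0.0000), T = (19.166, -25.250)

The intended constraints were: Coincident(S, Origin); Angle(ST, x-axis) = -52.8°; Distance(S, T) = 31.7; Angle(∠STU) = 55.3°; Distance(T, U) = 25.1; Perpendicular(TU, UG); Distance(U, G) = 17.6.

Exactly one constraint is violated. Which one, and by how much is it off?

Distance(U, G) = 17.6 — off by 6.30.

S = (0.00, 0.00) ✓; ST at -52.80° ✓; |ST| = 31.70 ✓; ∠STU = 55.30° ✓; |TU| = 25.10 ✓; ∠(TU, UG) = 90.00° ✓; |UG| = 23.90 ✗.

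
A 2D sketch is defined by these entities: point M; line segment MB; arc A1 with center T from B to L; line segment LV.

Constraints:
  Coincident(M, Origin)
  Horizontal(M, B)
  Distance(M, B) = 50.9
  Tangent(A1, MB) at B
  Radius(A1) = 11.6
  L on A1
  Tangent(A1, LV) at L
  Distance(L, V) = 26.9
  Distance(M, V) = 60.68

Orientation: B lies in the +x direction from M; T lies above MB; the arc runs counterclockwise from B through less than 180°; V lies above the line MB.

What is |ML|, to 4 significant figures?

63.14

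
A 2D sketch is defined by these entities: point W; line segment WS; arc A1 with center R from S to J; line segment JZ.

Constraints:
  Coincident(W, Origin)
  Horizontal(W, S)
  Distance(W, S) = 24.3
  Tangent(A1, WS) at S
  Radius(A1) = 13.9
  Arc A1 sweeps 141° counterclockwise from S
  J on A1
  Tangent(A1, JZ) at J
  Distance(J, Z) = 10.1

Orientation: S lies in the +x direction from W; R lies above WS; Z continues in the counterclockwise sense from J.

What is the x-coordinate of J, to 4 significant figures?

33.05

W is at the origin; W and S share the same y with |WS| = 24.3 and S on the +x side, so S = (24.30, 0.000). Tangency of A1 to WS means the radius RS is perpendicular to WS, so R = S + (0, 13.9) = (24.30, 13.90). On A1, S sits at bearing -90° from R; a 141° counterclockwise sweep puts J at bearing 51°, so J = R + 13.9·(cos 51°, sin 51°) = (33.05, 24.70). So J.x = 33.05.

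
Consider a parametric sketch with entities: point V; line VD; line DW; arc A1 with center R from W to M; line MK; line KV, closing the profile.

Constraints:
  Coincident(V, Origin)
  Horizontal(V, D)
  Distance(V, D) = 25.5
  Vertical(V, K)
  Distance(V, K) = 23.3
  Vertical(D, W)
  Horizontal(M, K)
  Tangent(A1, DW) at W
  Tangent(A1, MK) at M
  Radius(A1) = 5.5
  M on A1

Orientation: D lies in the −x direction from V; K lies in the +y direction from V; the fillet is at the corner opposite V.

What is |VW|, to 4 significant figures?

31.10

V is at the origin; V and D share the same y with |VD| = 25.5 and D on the −x side, so D = (-25.50, 0.000). VK is vertical with |VK| = 23.3 and K on the +y side, so K = (0.000, 23.30). The virtual corner opposite V is at (-25.50, 23.30). The tangent condition forces RW to be normal to DW and tangency of A1 to MK means the radius RM is perpendicular to MK, with radius 5.5, so the center R sits 5.5 in from both sides at R = (-20.00, 17.80). That places the tangent points at W = (-25.50, 17.80) on DW and M = (-20.00, 23.30) on MK. Then |VW| = |W − V| = 31.10.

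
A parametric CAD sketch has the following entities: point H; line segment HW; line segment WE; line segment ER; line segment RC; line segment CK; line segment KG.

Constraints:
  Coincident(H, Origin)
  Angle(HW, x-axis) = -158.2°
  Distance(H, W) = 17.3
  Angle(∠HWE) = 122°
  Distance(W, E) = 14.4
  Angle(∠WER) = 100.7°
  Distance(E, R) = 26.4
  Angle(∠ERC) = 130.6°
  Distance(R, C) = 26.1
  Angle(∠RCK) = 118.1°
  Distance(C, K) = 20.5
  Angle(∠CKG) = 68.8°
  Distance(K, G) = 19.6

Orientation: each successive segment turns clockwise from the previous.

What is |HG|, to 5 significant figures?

11.449

H is at the origin; HW runs at -158.2° with length 17.3, so W = (-16.063, -6.4247). ∠HWE = 122.0° gives WE at 143.80° from the x-axis; with |WE| = 14.4, E = (-27.683, 2.0801). ∠WER = 100.7° gives ER at 64.500° from the x-axis; with |ER| = 26.4, R = (-16.318, 25.908). ∠ERC = 130.6° gives RC at 15.100° from the x-axis; with |RC| = 26.1, C = (8.8813, 32.707). ∠RCK = 118.1° gives CK at -46.800° from the x-axis; with |CK| = 20.5, K = (22.915, 17.764). ∠CKG = 68.8° gives KG at -158.00° from the x-axis; with |KG| = 19.6, G = (4.7417, 10.421). Then |HG| = |G − H| = 11.449.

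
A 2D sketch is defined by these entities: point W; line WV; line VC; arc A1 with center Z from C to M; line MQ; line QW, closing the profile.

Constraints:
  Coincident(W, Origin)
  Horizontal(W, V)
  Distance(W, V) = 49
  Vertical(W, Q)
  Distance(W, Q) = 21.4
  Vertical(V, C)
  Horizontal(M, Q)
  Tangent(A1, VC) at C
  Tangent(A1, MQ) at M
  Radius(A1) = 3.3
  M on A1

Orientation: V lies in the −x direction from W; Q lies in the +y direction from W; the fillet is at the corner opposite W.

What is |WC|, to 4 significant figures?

52.24

W is at the origin; W and V share the same y with |WV| = 49.0 and V on the −x side, so V = (-49.00, 0.000). W and Q share the same x with |WQ| = 21.4 and Q on the +y side, so Q = (0.000, 21.40). The virtual corner opposite W is at (-49.00, 21.40). A1 meets VC tangentially, so ZC is at right angles to VC and tangency of A1 to MQ means the radius ZM is perpendicular to MQ, with radius 3.3, so the center Z sits 3.3 in from both sides at Z = (-45.70, 18.10). That places the tangent points at C = (-49.00, 18.10) on VC and M = (-45.70, 21.40) on MQ. Then |WC| = |C − W| = 52.24.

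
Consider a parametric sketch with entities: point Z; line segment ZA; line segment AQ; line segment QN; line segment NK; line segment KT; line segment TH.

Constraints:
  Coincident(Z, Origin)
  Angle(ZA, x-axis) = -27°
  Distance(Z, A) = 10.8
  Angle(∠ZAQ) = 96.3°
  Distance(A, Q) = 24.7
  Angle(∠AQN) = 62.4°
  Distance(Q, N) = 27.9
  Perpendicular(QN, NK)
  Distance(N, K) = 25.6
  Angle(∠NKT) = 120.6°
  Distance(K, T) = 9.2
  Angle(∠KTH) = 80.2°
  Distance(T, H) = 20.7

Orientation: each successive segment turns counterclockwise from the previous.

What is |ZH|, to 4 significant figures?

11.32

Z is at the origin; ZA runs at -27.0° with length 10.8, so A = (9.623, -4.903). ∠ZAQ = 96.3° gives AQ at 56.70° from the x-axis; with |AQ| = 24.7, Q = (23.18, 15.74). ∠AQN = 62.4° gives QN at 174.3° from the x-axis; with |QN| = 27.9, N = (-4.578, 18.51). QN is perpendicular to NK, so NK runs at -95.70°; with |NK| = 25.6, K = (-7.121, -6.961). ∠NKT = 120.6° gives KT at -36.30° from the x-axis; with |KT| = 9.2, T = (0.2936, -12.41). ∠KTH = 80.2° gives TH at 63.50° from the x-axis; with |TH| = 20.7, H = (9.530, 6.118). Then |ZH| = |H − Z| = 11.32.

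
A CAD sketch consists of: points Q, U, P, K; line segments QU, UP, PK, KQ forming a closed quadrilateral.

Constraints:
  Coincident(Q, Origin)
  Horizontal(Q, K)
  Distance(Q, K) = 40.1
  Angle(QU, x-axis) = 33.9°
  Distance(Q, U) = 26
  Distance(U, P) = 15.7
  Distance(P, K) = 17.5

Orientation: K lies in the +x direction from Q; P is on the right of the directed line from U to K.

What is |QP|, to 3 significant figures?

22.7

Checks: |UP| = 15.70 ✓; |PK| = 17.50 ✓.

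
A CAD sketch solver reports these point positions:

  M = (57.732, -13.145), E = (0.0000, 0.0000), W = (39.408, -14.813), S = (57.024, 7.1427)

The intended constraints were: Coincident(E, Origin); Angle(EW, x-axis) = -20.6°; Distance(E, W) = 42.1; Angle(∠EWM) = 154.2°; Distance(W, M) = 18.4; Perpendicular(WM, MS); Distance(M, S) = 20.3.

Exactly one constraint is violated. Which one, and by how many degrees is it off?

Perpendicular(WM, MS) — off by 3.20°.

E = (0.00, 0.00) ✓; EW at -20.60° ✓; |EW| = 42.10 ✓; ∠EWM = 154.2° ✓; |WM| = 18.40 ✓; ∠(WM, MS) = 86.80° ✗; |MS| = 20.30 ✓.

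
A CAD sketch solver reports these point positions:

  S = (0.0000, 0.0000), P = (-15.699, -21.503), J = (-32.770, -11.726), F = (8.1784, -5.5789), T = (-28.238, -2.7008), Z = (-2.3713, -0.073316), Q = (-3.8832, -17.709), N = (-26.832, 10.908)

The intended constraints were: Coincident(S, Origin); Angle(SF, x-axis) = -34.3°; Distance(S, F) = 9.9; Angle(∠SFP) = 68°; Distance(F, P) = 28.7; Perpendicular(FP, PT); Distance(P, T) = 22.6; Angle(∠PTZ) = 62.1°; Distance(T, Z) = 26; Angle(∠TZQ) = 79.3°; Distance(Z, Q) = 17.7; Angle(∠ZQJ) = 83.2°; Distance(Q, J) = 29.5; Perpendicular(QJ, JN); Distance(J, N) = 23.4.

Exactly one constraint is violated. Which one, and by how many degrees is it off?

Perpendicular(QJ, JN) — off by 3.00°.

S = (0.00, 0.00) ✓; SF at -34.30° ✓; |SF| = 9.900 ✓; ∠SFP = 68.00° ✓; |FP| = 28.70 ✓; ∠(FP, PT) = 90.00° ✓; |PT| = 22.60 ✓; ∠PTZ = 62.10° ✓; |TZ| = 26.00 ✓; ∠TZQ = 79.30° ✓; |ZQ| = 17.70 ✓; ∠ZQJ = 83.20° ✓; |QJ| = 29.50 ✓; ∠(QJ, JN) = 93.00° ✗; |JN| = 23.40 ✓.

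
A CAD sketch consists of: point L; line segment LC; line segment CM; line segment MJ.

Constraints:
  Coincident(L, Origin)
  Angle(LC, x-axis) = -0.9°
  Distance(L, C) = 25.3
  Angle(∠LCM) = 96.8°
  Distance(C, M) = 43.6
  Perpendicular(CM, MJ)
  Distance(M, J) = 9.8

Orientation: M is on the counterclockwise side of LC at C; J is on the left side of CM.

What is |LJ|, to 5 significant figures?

49.050

L is at the origin; LC runs at -0.9° with length 25.3, so C = 25.3·(cos -0.9°, sin -0.9°) = (25.297, -0.39740). ∠LCM = 96.8°, so CM runs at -0.9° + (180° − 96.8°) = 82.300° from the x-axis; with |CM| = 43.6, M = C + 43.6·(cos 82.300°, sin 82.300°) = (31.139, 42.809). The perpendicularity gives MJ at right angles to CM; with |MJ| = 9.8 on the left of CM, J = M + 9.8·(-0.99098, 0.13399) = (21.427, 44.123). Then |LJ| = |J − L| = 49.050.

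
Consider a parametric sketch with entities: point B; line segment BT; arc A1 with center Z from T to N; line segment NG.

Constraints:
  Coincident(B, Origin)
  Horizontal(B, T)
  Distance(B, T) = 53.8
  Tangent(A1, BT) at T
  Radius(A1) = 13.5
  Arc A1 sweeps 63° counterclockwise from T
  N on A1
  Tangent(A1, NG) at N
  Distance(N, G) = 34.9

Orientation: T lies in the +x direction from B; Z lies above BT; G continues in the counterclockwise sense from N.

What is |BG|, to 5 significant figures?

90.278

On A1, T sits at bearing -90° from Z; a 63° counterclockwise sweep puts N at bearing -27°, so N = Z + 13.5·(cos -27°, sin -27°) = (65.829, 7.3711). The tangent condition forces ZN to be normal to NG, so NG runs along (−sin -27°, cos -27°); with |NG| = 34.9, G = (81.673, 38.467). Then |BG| = |G − B| = 90.278.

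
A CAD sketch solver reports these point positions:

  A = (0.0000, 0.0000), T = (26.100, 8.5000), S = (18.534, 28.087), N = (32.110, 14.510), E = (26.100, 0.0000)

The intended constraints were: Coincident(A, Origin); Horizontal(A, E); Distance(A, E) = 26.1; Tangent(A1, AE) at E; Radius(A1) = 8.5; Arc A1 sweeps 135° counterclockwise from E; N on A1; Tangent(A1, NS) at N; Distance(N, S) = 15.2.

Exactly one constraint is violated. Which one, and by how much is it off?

Distance(N, S) = 15.2 — off by 4.00.

A = (0.00, 0.00) ✓; A.y = 0.00, E.y = 0.00 ✓; |AE| = 26.10 ✓; ∠(TE, EA) = 90.00° ✓; |TE| = 8.500 ✓; bearing(T→N) − bearing(T→E) = 135.0° ✓; |TN| = 8.499 ✓; ∠(TN, NS) = 90.00° ✓; |NS| = 19.20 ✗.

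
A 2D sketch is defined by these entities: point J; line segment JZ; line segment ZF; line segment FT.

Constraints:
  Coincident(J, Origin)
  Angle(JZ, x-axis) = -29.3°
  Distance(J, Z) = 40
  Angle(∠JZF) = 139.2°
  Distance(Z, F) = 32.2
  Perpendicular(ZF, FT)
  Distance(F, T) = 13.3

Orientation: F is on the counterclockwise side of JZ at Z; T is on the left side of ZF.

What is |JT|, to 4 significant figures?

63.78

∠JZF = 139.2°, so ZF runs at -29.3° + (180° − 139.2°) = 11.50° from the x-axis; with |ZF| = 32.2, F = Z + 32.2·(cos 11.50°, sin 11.50°) = (66.44, -13.16). The perpendicularity gives FT at right angles to ZF; with |FT| = 13.3 on the left of ZF, T = F + 13.3·(-0.1994, 0.9799) = (63.78, -0.1227). Then |JT| = |T − J| = 63.78.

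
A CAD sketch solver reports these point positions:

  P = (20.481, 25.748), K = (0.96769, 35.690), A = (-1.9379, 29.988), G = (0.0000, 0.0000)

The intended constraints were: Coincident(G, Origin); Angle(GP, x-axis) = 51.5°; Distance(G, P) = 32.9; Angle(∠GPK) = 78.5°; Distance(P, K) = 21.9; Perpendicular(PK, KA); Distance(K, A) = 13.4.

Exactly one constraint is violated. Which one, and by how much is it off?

Distance(K, A) = 13.4 — off by 7.00.

G = (0.00, 0.00) ✓; GP at 51.50° ✓; |GP| = 32.90 ✓; ∠GPK = 78.50° ✓; |PK| = 21.90 ✓; ∠(PK, KA) = 90.00° ✓; |KA| = 6.400 ✗.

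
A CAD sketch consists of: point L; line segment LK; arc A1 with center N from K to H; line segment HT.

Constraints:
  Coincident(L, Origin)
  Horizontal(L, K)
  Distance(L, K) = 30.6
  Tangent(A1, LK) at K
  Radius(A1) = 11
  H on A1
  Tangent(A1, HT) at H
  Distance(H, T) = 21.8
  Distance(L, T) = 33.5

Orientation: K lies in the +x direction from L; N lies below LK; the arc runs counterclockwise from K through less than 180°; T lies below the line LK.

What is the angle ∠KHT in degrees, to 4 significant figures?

141.3°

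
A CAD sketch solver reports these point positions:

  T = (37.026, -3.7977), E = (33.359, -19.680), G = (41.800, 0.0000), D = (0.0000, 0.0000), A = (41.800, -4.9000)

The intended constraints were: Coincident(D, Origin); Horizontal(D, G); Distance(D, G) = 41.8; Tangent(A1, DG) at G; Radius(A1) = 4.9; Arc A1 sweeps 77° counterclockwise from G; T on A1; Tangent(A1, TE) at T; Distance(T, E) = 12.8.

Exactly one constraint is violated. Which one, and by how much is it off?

Distance(T, E) = 12.8 — off by 3.50.

D = (0.00, 0.00) ✓; D.y = 0.00, G.y = 0.00 ✓; |DG| = 41.80 ✓; ∠(AG, GD) = 90.00° ✓; |AG| = 4.900 ✓; bearing(A→T) − bearing(A→G) = 77.00° ✓; |AT| = 4.900 ✓; ∠(AT, TE) = 90.00° ✓; |TE| = 16.30 ✗.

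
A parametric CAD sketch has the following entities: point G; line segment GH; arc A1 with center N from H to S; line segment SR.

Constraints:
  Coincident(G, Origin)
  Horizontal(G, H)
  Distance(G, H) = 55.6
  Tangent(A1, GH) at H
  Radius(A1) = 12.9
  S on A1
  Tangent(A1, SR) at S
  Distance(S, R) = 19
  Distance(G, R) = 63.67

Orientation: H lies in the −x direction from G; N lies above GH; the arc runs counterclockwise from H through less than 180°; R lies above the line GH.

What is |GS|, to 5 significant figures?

47.928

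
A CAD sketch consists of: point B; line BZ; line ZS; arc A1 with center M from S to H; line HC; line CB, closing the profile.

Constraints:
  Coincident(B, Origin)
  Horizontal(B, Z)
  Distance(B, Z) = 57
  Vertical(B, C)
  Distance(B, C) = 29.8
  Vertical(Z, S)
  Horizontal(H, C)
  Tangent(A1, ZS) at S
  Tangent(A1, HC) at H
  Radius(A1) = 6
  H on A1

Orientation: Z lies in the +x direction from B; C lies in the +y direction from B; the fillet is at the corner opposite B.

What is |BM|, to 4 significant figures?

56.28

B is at the origin; B and Z share the same y with |BZ| = 57.0 and Z on the +x side, so Z = (57.00, 0.000). B and C share the same x with |BC| = 29.8 and C on the +y side, so C = (0.000, 29.80). The virtual corner opposite B is at (57.00, 29.80). A1 meets ZS tangentially, so MS is at right angles to ZS and the tangent condition forces MH to be normal to HC, with radius 6.0, so the center M sits 6.0 in from both sides at M = (51.00, 23.80). Then |BM| = |M − B| = 56.28.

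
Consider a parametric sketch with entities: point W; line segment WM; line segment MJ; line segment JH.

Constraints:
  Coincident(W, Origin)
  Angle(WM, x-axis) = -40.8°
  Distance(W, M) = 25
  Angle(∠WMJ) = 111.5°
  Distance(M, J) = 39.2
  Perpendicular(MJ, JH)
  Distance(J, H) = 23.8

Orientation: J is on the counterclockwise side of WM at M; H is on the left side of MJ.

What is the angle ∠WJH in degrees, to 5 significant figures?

64.314°

W is at the origin; WM runs at -40.8° with length 25.0, so M = 25.0·(cos -40.8°, sin -40.8°) = (18.925, -16.336). ∠WMJ = 111.5°, so MJ runs at -40.8° + (180° − 111.5°) = 27.700° from the x-axis; with |MJ| = 39.2, J = M + 39.2·(cos 27.700°, sin 27.700°) = (53.632, 1.8863). MJ ⟂ JH; with |JH| = 23.8 on the left of MJ, H = J + 23.8·(-0.46484, 0.88539) = (42.569, 22.959). Then cos ∠WJH = JW·JH / (|JW||JH|), giving 64.314°.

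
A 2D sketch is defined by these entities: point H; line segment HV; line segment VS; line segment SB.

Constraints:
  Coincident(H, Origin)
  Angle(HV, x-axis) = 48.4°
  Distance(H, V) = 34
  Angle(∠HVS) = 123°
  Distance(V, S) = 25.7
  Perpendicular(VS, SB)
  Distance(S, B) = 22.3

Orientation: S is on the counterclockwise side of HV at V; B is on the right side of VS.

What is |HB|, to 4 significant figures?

67.36

H is at the origin; HV runs at 48.4° with length 34.0, so V = 34.0·(cos 48.4°, sin 48.4°) = (22.57, 25.43). ∠HVS = 123.0°, so VS runs at 48.4° + (180° − 123.0°) = 105.4° from the x-axis; with |VS| = 25.7, S = V + 25.7·(cos 105.4°, sin 105.4°) = (15.75, 50.20). VS is perpendicular to SB; with |SB| = 22.3 on the right of VS, B = S + 22.3·(0.9641, 0.2656) = (37.25, 56.12). Then |HB| = |B − H| = 67.36.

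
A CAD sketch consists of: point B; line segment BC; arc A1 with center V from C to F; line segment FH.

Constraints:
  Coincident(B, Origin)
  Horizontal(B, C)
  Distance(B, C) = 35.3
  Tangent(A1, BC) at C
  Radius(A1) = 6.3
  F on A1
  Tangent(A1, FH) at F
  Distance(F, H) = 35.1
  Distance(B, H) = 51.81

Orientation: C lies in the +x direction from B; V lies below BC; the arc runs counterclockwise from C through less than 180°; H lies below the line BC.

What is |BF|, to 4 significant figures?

29.75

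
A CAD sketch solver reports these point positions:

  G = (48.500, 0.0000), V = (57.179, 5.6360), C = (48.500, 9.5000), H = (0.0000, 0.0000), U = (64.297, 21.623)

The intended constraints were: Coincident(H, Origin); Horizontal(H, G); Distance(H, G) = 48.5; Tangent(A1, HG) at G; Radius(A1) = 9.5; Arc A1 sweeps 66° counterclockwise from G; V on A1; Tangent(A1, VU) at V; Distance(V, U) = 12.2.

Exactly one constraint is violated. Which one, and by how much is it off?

Distance(V, U) = 12.2 — off by 5.30.

H = (0.00, 0.00) ✓; H.y = 0.00, G.y = 0.00 ✓; |HG| = 48.50 ✓; ∠(CG, GH) = 90.00° ✓; |CG| = 9.500 ✓; bearing(C→V) − bearing(C→G) = 66.00° ✓; |CV| = 9.500 ✓; ∠(CV, VU) = 90.00° ✓; |VU| = 17.50 ✗.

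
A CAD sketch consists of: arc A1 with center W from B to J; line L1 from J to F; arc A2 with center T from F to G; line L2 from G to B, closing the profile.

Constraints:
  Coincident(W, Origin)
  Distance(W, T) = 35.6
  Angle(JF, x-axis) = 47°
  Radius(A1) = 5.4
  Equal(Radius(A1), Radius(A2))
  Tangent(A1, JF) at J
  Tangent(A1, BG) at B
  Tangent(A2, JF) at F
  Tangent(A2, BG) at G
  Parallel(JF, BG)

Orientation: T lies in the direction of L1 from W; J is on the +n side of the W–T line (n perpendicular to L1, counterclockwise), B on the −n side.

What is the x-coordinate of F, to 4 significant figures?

20.33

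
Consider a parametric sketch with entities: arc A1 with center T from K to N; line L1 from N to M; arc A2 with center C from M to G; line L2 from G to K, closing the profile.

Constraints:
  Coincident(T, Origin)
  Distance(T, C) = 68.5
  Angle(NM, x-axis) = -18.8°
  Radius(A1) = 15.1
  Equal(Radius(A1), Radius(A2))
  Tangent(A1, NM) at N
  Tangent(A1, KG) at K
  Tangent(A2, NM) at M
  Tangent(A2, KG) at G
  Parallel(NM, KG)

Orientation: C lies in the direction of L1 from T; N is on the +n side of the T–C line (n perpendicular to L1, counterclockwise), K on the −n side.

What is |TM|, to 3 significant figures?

70.1

The slot axis is L1's direction at -18.8°, so u = (cos -18.8°, sin -18.8°) = (0.947, -0.322) and n = (−sin -18.8°, cos -18.8°) = (0.322, 0.947). T is at the origin and C lies 68.5 along u from T, so C = 68.5·u = (64.8, -22.1). Tangency of A1 to both parallel lines with radius 15.1 puts N and K at T ± 15.1·n: N = (4.87, 14.3), K = (-4.87, -14.3). Equal radii place M and G the same way about C: M = C + 15.1·n = (69.7, -7.78), G = C − 15.1·n = (60.0, -36.4). Then |TM| = |M − T| = 70.1.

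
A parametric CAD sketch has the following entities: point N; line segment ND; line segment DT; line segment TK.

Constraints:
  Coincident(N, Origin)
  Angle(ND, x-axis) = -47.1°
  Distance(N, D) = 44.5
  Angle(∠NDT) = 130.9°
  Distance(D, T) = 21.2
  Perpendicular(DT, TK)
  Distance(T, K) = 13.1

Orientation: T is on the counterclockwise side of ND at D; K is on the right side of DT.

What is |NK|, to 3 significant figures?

68.7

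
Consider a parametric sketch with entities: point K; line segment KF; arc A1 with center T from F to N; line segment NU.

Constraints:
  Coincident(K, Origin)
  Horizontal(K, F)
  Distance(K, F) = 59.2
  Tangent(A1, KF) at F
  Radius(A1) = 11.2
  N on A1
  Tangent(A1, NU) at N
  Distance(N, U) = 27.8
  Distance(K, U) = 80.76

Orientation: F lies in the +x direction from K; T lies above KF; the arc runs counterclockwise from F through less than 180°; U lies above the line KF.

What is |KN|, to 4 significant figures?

71.26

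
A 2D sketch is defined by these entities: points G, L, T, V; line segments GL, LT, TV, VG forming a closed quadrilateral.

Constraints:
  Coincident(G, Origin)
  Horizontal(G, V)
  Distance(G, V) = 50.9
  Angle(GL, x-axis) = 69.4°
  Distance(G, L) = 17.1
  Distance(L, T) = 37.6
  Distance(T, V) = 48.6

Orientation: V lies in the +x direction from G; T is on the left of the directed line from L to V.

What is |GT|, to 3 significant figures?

53.9

G is at the origin; GV is horizontal with |GV| = 50.9 and V in +x, so V = (50.9, 0). GL runs at 69.4° with |GL| = 17.1, so L = (6.02, 16.0). T is determined by |LT| = 37.6 and |TV| = 48.6 together: it lies at the intersection of circle(L, 37.6) and circle(V, 48.6). With |LV| = 47.7, the foot of the radical line on LV is 13.9 from L and the perpendicular offset is √(37.6² − 13.9²) = 34.9. Taking the left-of-LV solution: T = (30.8, 44.3).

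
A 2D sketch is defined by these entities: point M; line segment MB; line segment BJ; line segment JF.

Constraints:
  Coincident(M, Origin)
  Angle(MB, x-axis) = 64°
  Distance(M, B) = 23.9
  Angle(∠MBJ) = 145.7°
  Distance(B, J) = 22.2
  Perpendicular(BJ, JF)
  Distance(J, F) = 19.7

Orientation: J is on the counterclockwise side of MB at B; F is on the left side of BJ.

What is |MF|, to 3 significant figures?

42.4

∠MBJ = 145.7°, so BJ runs at 64.0° + (180° − 145.7°) = 98.3° from the x-axis; with |BJ| = 22.2, J = B + 22.2·(cos 98.3°, sin 98.3°) = (7.27, 43.4). The perpendicularity gives JF at right angles to BJ; with |JF| = 19.7 on the left of BJ, F = J + 19.7·(-0.990, -0.144) = (-12.2, 40.6). Then |MF| = |F − M| = 42.4.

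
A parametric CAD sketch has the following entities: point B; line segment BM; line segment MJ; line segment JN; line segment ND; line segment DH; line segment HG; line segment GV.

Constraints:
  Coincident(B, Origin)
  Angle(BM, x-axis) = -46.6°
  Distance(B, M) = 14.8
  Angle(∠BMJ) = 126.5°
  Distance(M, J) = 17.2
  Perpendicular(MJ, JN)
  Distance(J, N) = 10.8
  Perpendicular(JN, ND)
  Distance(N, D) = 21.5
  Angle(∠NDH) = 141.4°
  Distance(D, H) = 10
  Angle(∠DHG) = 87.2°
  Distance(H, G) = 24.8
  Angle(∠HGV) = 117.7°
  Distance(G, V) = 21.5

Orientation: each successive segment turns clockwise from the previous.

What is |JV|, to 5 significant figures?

11.986

B is at the origin; BM runs at -46.6° with length 14.8, so M = (10.169, -10.753). ∠BMJ = 126.5° gives MJ at -100.10° from the x-axis; with |MJ| = 17.2, J = (7.1526, -27.687). MJ ⟂ JN, so JN runs at 169.90°; with |JN| = 10.8, N = (-3.4800, -25.793). JN ⟂ ND, so ND runs at 79.900°; with |ND| = 21.5, D = (0.29034, -4.6260). ∠NDH = 141.4° gives DH at 41.300° from the x-axis; with |DH| = 10.0, H = (7.8030, 1.9740). ∠DHG = 87.2° gives HG at -51.500° from the x-axis; with |HG| = 24.8, G = (23.241, -17.435). ∠HGV = 117.7° gives GV at -113.80° from the x-axis; with |GV| = 21.5, V = (14.565, -37.106). Then |JV| = |V − J| = 11.986.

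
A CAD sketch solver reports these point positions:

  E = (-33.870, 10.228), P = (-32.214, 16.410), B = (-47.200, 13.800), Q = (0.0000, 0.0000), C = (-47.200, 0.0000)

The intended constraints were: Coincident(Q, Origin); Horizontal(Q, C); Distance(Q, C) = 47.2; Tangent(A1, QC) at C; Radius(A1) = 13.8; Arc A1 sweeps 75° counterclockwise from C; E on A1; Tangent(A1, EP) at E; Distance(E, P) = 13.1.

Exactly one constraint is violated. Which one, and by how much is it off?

Distance(E, P) = 13.1 — off by 6.70.

Q = (0.00, 0.00) ✓; Q.y = 0.00, C.y = 0.00 ✓; |QC| = 47.20 ✓; ∠(BC, CQ) = 90.00° ✓; |BC| = 13.80 ✓; bearing(B→E) − bearing(B→C) = 75.00° ✓; |BE| = 13.80 ✓; ∠(BE, EP) = 90.00° ✓; |EP| = 6.400 ✗.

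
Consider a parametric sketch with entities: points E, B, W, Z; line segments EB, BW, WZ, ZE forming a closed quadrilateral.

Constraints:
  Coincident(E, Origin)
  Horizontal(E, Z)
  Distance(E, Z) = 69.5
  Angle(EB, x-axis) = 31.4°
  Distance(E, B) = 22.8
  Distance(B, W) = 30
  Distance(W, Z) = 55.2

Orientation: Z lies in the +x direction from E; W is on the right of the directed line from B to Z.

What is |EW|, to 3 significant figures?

25.0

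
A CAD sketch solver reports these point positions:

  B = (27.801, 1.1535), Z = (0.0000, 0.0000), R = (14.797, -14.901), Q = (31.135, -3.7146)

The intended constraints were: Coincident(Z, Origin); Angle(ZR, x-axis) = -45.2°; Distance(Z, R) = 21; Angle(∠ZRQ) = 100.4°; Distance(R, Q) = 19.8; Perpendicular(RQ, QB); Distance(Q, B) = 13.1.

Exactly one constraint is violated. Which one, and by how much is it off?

Distance(Q, B) = 13.1 — off by 7.20.

Z = (0.00, 0.00) ✓; ZR at -45.20° ✓; |ZR| = 21.00 ✓; ∠ZRQ = 100.4° ✓; |RQ| = 19.80 ✓; ∠(RQ, QB) = 90.01° ✓; |QB| = 5.900 ✗.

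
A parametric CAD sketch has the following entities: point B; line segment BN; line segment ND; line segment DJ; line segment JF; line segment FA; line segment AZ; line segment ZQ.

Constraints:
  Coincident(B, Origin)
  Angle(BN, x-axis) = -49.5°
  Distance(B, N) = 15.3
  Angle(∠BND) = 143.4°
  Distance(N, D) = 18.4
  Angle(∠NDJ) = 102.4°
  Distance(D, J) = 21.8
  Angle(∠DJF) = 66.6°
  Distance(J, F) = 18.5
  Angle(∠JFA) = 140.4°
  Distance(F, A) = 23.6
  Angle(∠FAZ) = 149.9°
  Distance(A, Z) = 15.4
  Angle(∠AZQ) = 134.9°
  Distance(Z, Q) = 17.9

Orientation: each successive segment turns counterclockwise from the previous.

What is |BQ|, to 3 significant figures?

40.6

B is at the origin; BN runs at -49.5° with length 15.3, so N = (9.94, -11.6). ∠BND = 143.4° gives ND at -12.9° from the x-axis; with |ND| = 18.4, D = (27.9, -15.7). ∠NDJ = 102.4° gives DJ at 64.7° from the x-axis; with |DJ| = 21.8, J = (37.2, 3.97). ∠DJF = 66.6° gives JF at 178° from the x-axis; with |JF| = 18.5, F = (18.7, 4.58). ∠JFA = 140.4° gives FA at -142° from the x-axis; with |FA| = 23.6, A = (0.0259, -9.85). ∠FAZ = 149.9° gives AZ at -112° from the x-axis; with |AZ| = 15.4, Z = (-5.79, -24.1). ∠AZQ = 134.9° gives ZQ at -67.1° from the x-axis; with |ZQ| = 17.9, Q = (1.17, -40.6). Then |BQ| = |Q − B| = 40.6.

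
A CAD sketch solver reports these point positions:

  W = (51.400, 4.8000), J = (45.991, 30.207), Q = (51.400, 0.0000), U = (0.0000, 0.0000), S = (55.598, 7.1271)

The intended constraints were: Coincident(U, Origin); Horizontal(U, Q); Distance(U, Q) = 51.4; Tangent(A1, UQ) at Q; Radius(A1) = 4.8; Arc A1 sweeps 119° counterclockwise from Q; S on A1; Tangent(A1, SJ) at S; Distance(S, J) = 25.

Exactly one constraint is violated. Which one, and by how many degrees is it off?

Tangent(A1, SJ) at S — off by 6.40°.

U = (0.00, 0.00) ✓; U.y = 0.00, Q.y = 0.00 ✓; |UQ| = 51.40 ✓; ∠(WQ, QU) = 90.00° ✓; |WQ| = 4.800 ✓; bearing(W→S) − bearing(W→Q) = 119.0° ✓; |WS| = 4.800 ✓; ∠(WS, SJ) = 96.40° ✗; |SJ| = 25.00 ✓.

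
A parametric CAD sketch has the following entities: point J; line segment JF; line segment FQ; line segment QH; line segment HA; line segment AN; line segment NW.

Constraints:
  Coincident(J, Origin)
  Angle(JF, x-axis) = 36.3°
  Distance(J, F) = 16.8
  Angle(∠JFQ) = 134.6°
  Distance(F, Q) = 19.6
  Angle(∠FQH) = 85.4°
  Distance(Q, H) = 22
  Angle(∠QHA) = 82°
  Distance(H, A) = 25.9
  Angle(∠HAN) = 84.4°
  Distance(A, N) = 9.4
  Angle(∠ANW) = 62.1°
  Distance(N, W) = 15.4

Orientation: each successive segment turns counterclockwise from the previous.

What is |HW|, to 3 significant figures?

12.2

∠HAN = 84.4° gives AN at 9.90° from the x-axis; with |AN| = 9.4, N = (5.62, 6.55). ∠ANW = 62.1° gives NW at 128° from the x-axis; with |NW| = 15.4, W = (-3.82, 18.7). Then |HW| = |W − H| = 12.2.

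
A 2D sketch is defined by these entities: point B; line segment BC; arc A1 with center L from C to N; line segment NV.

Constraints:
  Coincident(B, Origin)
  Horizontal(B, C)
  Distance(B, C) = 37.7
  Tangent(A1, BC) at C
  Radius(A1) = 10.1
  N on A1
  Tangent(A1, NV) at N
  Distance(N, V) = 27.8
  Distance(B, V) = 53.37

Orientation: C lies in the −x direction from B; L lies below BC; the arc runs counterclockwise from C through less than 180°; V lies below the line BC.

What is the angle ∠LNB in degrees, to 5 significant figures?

6.9323°

Checks: |LN| = 10.10 ✓; ∠(LN, NV) = 90.00° ✓; |NV| = 27.80 ✓; |BV| = 53.37 ✓.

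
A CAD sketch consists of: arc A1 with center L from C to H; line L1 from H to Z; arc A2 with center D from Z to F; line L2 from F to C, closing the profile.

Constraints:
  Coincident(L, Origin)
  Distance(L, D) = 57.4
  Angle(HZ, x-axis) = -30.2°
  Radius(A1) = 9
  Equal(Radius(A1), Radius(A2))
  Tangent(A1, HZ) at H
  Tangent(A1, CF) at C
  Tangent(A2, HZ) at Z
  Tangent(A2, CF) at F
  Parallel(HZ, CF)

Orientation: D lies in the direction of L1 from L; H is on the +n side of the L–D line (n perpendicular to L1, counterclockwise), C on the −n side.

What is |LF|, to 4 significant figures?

58.10

Tangency of A1 to both parallel lines with radius 9.0 puts H and C at L ± 9.0·n: H = (4.527, 7.778), C = (-4.527, -7.778). Equal radii place Z and F the same way about D: Z = D + 9.0·n = (54.14, -21.09), F = D − 9.0·n = (45.08, -36.65). Then |LF| = |F − L| = 58.10.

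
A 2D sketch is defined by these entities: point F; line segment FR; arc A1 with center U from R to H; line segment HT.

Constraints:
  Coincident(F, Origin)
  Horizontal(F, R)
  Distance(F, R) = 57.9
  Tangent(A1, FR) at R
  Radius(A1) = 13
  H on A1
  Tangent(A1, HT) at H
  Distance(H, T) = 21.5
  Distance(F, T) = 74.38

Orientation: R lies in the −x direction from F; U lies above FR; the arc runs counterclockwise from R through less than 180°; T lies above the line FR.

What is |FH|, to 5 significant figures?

53.753

F is at the origin; F and R share the same y with |FR| = 57.9 and R on the −x side, so R = (-57.900, 0.0000). A1 meets FR tangentially, so UR is at right angles to FR, so U = R + (0, 13) = (-57.900, 13.000). Since UH ⟂ HT (tangency), |UT| = √(13.0² + 21.5²) = 25.125 regardless of where H sits on A1. So T lies on both circle(F, 74.38) and circle(U, 25.125); the above-FR intersection is T = (-64.363, 37.279). H is the foot of the tangent from T: H = (-48.880, 22.362).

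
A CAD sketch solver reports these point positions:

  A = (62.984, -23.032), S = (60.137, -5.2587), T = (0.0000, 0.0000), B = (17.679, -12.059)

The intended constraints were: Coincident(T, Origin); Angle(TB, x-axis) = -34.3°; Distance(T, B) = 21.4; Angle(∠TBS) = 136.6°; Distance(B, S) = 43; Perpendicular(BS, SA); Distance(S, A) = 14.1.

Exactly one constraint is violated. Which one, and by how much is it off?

Distance(S, A) = 14.1 — off by 3.90.

T = (0.00, 0.00) ✓; TB at -34.30° ✓; |TB| = 21.40 ✓; ∠TBS = 136.6° ✓; |BS| = 43.00 ✓; ∠(BS, SA) = 90.00° ✓; |SA| = 18.00 ✗.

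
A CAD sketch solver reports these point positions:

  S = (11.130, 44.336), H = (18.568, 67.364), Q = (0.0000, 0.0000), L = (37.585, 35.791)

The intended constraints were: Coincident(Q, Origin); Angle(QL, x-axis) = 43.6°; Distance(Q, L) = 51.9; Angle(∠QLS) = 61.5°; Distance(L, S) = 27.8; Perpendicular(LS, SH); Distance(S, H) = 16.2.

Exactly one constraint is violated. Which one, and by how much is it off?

Distance(S, H) = 16.2 — off by 8.00.

Q = (0.00, 0.00) ✓; QL at 43.60° ✓; |QL| = 51.90 ✓; ∠QLS = 61.50° ✓; |LS| = 27.80 ✓; ∠(LS, SH) = 90.00° ✓; |SH| = 24.20 ✗.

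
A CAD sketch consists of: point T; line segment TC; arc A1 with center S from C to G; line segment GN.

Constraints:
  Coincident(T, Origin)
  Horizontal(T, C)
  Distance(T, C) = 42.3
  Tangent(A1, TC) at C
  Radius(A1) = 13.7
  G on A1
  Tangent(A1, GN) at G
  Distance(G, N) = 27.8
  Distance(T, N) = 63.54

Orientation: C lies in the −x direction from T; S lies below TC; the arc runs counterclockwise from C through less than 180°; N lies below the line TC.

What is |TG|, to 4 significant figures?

58.15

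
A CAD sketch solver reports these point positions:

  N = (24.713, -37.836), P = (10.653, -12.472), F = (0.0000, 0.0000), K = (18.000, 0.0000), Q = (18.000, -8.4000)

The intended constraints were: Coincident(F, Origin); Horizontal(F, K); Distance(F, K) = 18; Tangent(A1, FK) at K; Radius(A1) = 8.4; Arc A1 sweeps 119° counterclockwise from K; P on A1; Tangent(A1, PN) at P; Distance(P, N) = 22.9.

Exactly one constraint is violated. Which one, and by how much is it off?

Distance(P, N) = 22.9 — off by 6.10.

F = (0.00, 0.00) ✓; F.y = 0.00, K.y = 0.00 ✓; |FK| = 18.00 ✓; ∠(QK, KF) = 90.00° ✓; |QK| = 8.400 ✓; bearing(Q→P) − bearing(Q→K) = 119.0° ✓; |QP| = 8.400 ✓; ∠(QP, PN) = 90.00° ✓; |PN| = 29.00 ✗.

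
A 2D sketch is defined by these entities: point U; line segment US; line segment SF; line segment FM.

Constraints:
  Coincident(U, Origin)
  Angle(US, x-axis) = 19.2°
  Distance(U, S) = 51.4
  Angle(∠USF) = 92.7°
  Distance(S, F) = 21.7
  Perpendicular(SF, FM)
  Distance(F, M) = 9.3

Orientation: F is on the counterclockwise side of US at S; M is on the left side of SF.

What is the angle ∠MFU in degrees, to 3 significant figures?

25.2°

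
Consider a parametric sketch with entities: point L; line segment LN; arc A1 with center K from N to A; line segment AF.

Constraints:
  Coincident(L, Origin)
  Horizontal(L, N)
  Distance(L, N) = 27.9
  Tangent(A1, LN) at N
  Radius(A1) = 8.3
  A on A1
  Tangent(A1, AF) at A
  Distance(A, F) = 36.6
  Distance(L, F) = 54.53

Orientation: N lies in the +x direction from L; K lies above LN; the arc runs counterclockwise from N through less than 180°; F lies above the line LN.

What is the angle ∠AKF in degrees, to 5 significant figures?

77.223°

Checks: ∠(KN, NL) = 90.00° ✓; |KN| = 8.300 ✓; |KA| = 8.300 ✓; ∠(KA, AF) = 90.00° ✓; |AF| = 36.60 ✓; |LF| = 54.53 ✓.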